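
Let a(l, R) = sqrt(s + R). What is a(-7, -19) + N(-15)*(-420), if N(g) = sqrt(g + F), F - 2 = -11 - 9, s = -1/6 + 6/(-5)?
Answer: I*(sqrt(18330) - 12600*sqrt(33))/30 ≈ -2408.2*I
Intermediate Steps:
s = -41/30 (s = -1*1/6 + 6*(-1/5) = -1/6 - 6/5 = -41/30 ≈ -1.3667)
F = -18 (F = 2 + (-11 - 9) = 2 - 20 = -18)
a(l, R) = sqrt(-41/30 + R)
N(g) = sqrt(-18 + g) (N(g) = sqrt(g - 18) = sqrt(-18 + g))
a(-7, -19) + N(-15)*(-420) = sqrt(-1230 + 900*(-19))/30 + sqrt(-18 - 15)*(-420) = sqrt(-1230 - 17100)/30 + sqrt(-33)*(-420) = sqrt(-18330)/30 + (I*sqrt(33))*(-420) = (I*sqrt(18330))/30 - 420*I*sqrt(33) = I*sqrt(18330)/30 - 420*I*sqrt(33) = -420*I*sqrt(33) + I*sqrt(18330)/30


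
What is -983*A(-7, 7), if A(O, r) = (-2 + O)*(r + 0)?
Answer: 61929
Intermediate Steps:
A(O, r) = r*(-2 + O) (A(O, r) = (-2 + O)*r = r*(-2 + O))
-983*A(-7, 7) = -6881*(-2 - 7) = -6881*(-9) = -983*(-63) = 61929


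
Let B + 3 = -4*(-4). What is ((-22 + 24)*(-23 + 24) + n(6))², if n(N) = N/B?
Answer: 1024/169 ≈ 6.0592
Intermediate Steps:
B = 13 (B = -3 - 4*(-4) = -3 + 16 = 13)
n(N) = N/13
((-22 + 24)*(-23 + 24) + n(6))² = ((-22 + 24)*(-23 + 24) + (1/13)*6)² = (2*1 + 6/13)² = (2 + 6/13)² = (32/13)² = 1024/169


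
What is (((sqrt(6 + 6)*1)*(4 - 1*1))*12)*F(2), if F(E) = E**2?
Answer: 288*sqrt(3) ≈ 498.83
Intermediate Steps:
(((sqrt(6 + 6)*1)*(4 - 1*1))*12)*F(2) = (((sqrt(6 + 6)*1)*(4 - 1*1))*12)*2**2 = (((sqrt(12)*1)*(4 - 1))*12)*4 = ((((2*sqrt(3))*1)*3)*12)*4 = (((2*sqrt(3))*3)*12)*4 = ((6*sqrt(3))*12)*4 = (72*sqrt(3))*4 = 288*sqrt(3)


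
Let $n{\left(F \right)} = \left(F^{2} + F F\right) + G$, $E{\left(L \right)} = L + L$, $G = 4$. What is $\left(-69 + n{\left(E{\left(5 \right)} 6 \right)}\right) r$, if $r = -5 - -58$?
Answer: $378155$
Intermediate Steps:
$E{\left(L \right)} = 2 L$
$r = 53$ ($r = -5 + 58 = 53$)
$n{\left(F \right)} = 4 + 2 F^{2}$ ($n{\left(F \right)} = \left(F^{2} + F F\right) + 4 = \left(F^{2} + F^{2}\right) + 4 = 2 F^{2} + 4 = 4 + 2 F^{2}$)
$\left(-69 + n{\left(E{\left(5 \right)} 6 \right)}\right) r = \left(-69 + \left(4 + 2 \left(2 \cdot 5 \cdot 6\right)^{2}\right)\right) 53 = \left(-69 + \left(4 + 2 \left(10 \cdot 6\right)^{2}\right)\right) 53 = \left(-69 + \left(4 + 2 \cdot 60^{2}\right)\right) 53 = \left(-69 + \left(4 + 2 \cdot 3600\right)\right) 53 = \left(-69 + \left(4 + 7200\right)\right) 53 = \left(-69 + 7204\right) 53 = 7135 \cdot 53 = 378155$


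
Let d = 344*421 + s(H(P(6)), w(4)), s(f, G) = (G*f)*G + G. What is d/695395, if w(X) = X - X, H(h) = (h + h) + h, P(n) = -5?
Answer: 144824/695395 ≈ 0.20826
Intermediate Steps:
H(h) = 3*h (H(h) = 2*h + h = 3*h)
w(X) = 0
s(f, G) = G + f*G² (s(f, G) = f*G² + G = G + f*G²)
d = 144824 (d = 344*421 + 0*(1 + 0*(3*(-5))) = 144824 + 0*(1 + 0*(-15)) = 144824 + 0*(1 + 0) = 144824 + 0*1 = 144824 + 0 = 144824)
d/695395 = 144824/695395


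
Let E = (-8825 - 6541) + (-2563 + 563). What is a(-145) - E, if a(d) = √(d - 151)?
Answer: 17366 + 2*I*√74 ≈ 17366.0 + 17.205*I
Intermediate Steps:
a(d) = √(-151 + d)
E = -17366 (E = -15366 - 2000 = -17366)
a(-145) - E = √(-151 - 145) - 1*(-17366) = √(-296) + 17366 = 2*I*√74 + 17366 = 17366 + 2*I*√74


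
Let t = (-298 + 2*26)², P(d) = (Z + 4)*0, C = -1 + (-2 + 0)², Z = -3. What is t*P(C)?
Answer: 0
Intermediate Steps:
C = 3 (C = -1 + (-2)² = -1 + 4 = 3)
P(d) = 0 (P(d) = (-3 + 4)*0 = 1*0 = 0)
t = 60516 (t = (-298 + 52)² = (-246)² = 60516)
t*P(C) = 60516*0 = 0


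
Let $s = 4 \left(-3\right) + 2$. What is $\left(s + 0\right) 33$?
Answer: $-330$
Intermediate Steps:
$s = -10$ ($s = -12 + 2 = -10$)
$\left(s + 0\right) 33 = \left(-10 + 0\right) 33 = \left(-10\right) 33 = -330$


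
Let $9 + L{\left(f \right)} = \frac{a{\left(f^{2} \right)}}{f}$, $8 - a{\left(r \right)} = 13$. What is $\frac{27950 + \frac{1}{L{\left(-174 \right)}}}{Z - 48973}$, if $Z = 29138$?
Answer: $- \frac{43629776}{30962435} \approx -1.4091$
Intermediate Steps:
$a{\left(r \right)} = -5$ ($a{\left(r \right)} = 8 - 13 = -5$)
$L{\left(f \right)} = -9 - \frac{5}{f}$
$\frac{27950 + \frac{1}{L{\left(-174 \right)}}}{Z - 48973} = \frac{27950 + \frac{1}{-9 - \frac{5}{-174}}}{29138 - 48973} = \frac{27950 + \frac{1}{-9 - - \frac{5}{174}}}{-19835} = \left(27950 + \frac{1}{-9 + \frac{5}{174}}\right) \left(- \frac{1}{19835}\right) = \left(27950 + \frac{1}{- \frac{1561}{174}}\right) \left(- \frac{1}{19835}\right) = \left(27950 - \frac{174}{1561}\right) \left(- \frac{1}{19835}\right) = \frac{43629776}{1561} \left(- \frac{1}{19835}\right) = - \frac{43629776}{30962435}$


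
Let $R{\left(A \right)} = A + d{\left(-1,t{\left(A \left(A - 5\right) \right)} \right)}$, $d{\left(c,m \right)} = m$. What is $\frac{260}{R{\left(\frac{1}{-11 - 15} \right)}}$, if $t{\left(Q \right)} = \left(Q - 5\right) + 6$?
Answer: $\frac{175760}{781} \approx 225.04$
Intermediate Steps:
$t{\left(Q \right)} = 1 + Q$ ($t{\left(Q \right)} = \left(-5 + Q\right) + 6 = 1 + Q$)
$R{\left(A \right)} = 1 + A + A \left(-5 + A\right)$ ($R{\left(A \right)} = A + \left(1 + A \left(A - 5\right)\right) = A + \left(1 + A \left(-5 + A\right)\right) = 1 + A + A \left(-5 + A\right)$)
$\frac{260}{R{\left(\frac{1}{-11 - 15} \right)}} = \frac{260}{1 + \frac{1}{-11 - 15} + \frac{-5 + \frac{1}{-11 - 15}}{-11 - 15}} = \frac{260}{1 + \frac{1}{-26} + \frac{-5 + \frac{1}{-26}}{-26}} = \frac{260}{1 - \frac{1}{26} - \frac{-5 - \frac{1}{26}}{26}} = \frac{260}{1 - \frac{1}{26} - - \frac{131}{676}} = \frac{260}{1 - \frac{1}{26} + \frac{131}{676}} = \frac{260}{\frac{781}{676}} = 260 \cdot \frac{676}{781} = \frac{175760}{781}$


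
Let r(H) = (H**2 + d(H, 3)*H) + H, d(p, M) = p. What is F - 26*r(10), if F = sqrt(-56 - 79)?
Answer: -5460 + 3*I*sqrt(15) ≈ -5460.0 + 11.619*I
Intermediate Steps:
F = 3*I*sqrt(15) (F = sqrt(-135) = 3*I*sqrt(15) ≈ 11.619*I)
r(H) = H + 2*H**2 (r(H) = (H**2 + H*H) + H = (H**2 + H**2) + H = 2*H**2 + H = H + 2*H**2)
F - 26*r(10) = 3*I*sqrt(15) - 260*(1 + 2*10) = 3*I*sqrt(15) - 260*(1 + 20) = 3*I*sqrt(15) - 260*21 = 3*I*sqrt(15) - 26*210 = 3*I*sqrt(15) - 5460 = -5460 + 3*I*sqrt(15)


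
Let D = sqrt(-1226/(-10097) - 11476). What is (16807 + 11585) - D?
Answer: 28392 - I*sqrt(1169959038762)/10097 ≈ 28392.0 - 107.13*I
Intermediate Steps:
D = I*sqrt(1169959038762)/10097 (D = sqrt(-1226*(-1/10097) - 11476) = sqrt(1226/10097 - 11476) = sqrt(-115871946/10097) = I*sqrt(1169959038762)/10097 ≈ 107.13*I)
(16807 + 11585) - D = (16807 + 11585) - I*sqrt(1169959038762)/10097 = 28392 - I*sqrt(1169959038762)/10097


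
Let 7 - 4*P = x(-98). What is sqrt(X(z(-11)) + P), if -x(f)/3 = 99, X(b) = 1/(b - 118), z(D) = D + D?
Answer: sqrt(372365)/70 ≈ 8.7174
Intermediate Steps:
z(D) = 2*D
X(b) = 1/(-118 + b)
x(f) = -297 (x(f) = -3*99 = -297)
P = 76 (P = 7/4 - 1/4*(-297) = 7/4 + 297/4 = 76)
sqrt(X(z(-11)) + P) = sqrt(1/(-118 + 2*(-11)) + 76) = sqrt(1/(-118 - 22) + 76) = sqrt(1/(-140) + 76) = sqrt(-1/140 + 76) = sqrt(10639/140) = sqrt(372365)/70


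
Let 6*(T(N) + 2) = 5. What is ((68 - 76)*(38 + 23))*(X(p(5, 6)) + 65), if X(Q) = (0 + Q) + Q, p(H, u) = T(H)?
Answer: -91744/3 ≈ -30581.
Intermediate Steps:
T(N) = -7/6 (T(N) = -2 + (1/6)*5 = -2 + 5/6 = -7/6)
p(H, u) = -7/6
X(Q) = 2*Q (X(Q) = Q + Q = 2*Q)
((68 - 76)*(38 + 23))*(X(p(5, 6)) + 65) = ((68 - 76)*(38 + 23))*(2*(-7/6) + 65) = (-8*61)*(-7/3 + 65) = -488*188/3 = -91744/3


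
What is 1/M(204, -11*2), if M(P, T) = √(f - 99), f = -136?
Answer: -I*√235/235 ≈ -0.065233*I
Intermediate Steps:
M(P, T) = I*√235 (M(P, T) = √(-136 - 99) = √(-235) = I*√235)
1/M(204, -11*2) = 1/(I*√235) = -I*√235/235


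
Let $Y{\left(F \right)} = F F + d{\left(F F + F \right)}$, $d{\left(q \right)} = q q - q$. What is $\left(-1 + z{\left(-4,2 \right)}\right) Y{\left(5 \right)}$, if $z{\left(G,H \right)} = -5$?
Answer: $-5370$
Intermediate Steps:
$d{\left(q \right)} = q^{2} - q$
$Y{\left(F \right)} = F^{2} + \left(F + F^{2}\right) \left(-1 + F + F^{2}\right)$ ($Y{\left(F \right)} = F F + \left(F F + F\right) \left(-1 + \left(F F + F\right)\right) = F^{2} + \left(F^{2} + F\right) \left(-1 + \left(F^{2} + F\right)\right) = F^{2} + \left(F + F^{2}\right) \left(-1 + \left(F + F^{2}\right)\right) = F^{2} + \left(F + F^{2}\right) \left(-1 + F + F^{2}\right)$)
$\left(-1 + z{\left(-4,2 \right)}\right) Y{\left(5 \right)} = \left(-1 - 5\right) 5 \left(5 + \left(1 + 5\right) \left(-1 + 5 \left(1 + 5\right)\right)\right) = - 6 \cdot 5 \left(5 + 6 \left(-1 + 5 \cdot 6\right)\right) = - 6 \cdot 5 \left(5 + 6 \left(-1 + 30\right)\right) = - 6 \cdot 5 \left(5 + 6 \cdot 29\right) = - 6 \cdot 5 \left(5 + 174\right) = - 6 \cdot 5 \cdot 179 = \left(-6\right) 895 = -5370$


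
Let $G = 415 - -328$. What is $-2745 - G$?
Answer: $-3488$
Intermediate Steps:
$G = 743$ ($G = 415 + 328 = 743$)
$-2745 - G = -2745 - 743 = -3488$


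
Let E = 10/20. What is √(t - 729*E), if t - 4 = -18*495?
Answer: I*√37082/2 ≈ 96.283*I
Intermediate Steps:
t = -8906 (t = 4 - 18*495 = 4 - 8910 = -8906)
E = ½ (E = 10*(1/20) = ½ ≈ 0.50000)
√(t - 729*E) = √(-8906 - 729*½) = √(-8906 - 729/2) = √(-18541/2) = I*√37082/2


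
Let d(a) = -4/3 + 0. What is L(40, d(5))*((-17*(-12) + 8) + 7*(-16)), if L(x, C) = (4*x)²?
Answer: 2560000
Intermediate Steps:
d(a) = -4/3 (d(a) = -4*⅓ + 0 = -4/3 + 0 = -4/3)
L(x, C) = 16*x²
L(40, d(5))*((-17*(-12) + 8) + 7*(-16)) = (16*40²)*((-17*(-12) + 8) + 7*(-16)) = (16*1600)*((204 + 8) - 112) = 25600*(212 - 112) = 25600*100 = 2560000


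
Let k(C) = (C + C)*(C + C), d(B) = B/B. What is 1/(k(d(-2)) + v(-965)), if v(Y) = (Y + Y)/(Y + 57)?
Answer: 454/2781 ≈ 0.16325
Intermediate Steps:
d(B) = 1
v(Y) = 2*Y/(57 + Y) (v(Y) = (2*Y)/(57 + Y) = 2*Y/(57 + Y))
k(C) = 4*C² (k(C) = (2*C)*(2*C) = 4*C²)
1/(k(d(-2)) + v(-965)) = 1/(4*1² + 2*(-965)/(57 - 965)) = 1/(4*1 + 2*(-965)/(-908)) = 1/(4 + 2*(-965)*(-1/908)) = 1/(4 + 965/454) = 1/(2781/454) = 454/2781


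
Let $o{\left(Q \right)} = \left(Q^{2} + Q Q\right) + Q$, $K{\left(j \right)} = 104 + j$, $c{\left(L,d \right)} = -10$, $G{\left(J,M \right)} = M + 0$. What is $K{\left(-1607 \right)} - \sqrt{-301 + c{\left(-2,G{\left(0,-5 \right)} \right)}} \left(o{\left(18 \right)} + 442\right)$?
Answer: $-1503 - 1108 i \sqrt{311} \approx -1503.0 - 19540.0 i$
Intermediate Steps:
$G{\left(J,M \right)} = M$
$o{\left(Q \right)} = Q + 2 Q^{2}$ ($o{\left(Q \right)} = \left(Q^{2} + Q^{2}\right) + Q = 2 Q^{2} + Q = Q + 2 Q^{2}$)
$K{\left(-1607 \right)} - \sqrt{-301 + c{\left(-2,G{\left(0,-5 \right)} \right)}} \left(o{\left(18 \right)} + 442\right) = \left(104 - 1607\right) - \sqrt{-301 - 10} \left(18 \left(1 + 2 \cdot 18\right) + 442\right) = -1503 - \sqrt{-311} \left(18 \left(1 + 36\right) + 442\right) = -1503 - i \sqrt{311} \left(18 \cdot 37 + 442\right) = -1503 - i \sqrt{311} \left(666 + 442\right) = -1503 - i \sqrt{311} \cdot 1108 = -1503 - 1108 i \sqrt{311}$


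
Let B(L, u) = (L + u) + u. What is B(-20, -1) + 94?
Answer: 72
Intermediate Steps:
B(L, u) = L + 2*u
B(-20, -1) + 94 = (-20 + 2*(-1)) + 94 = (-20 - 2) + 94 = -22 + 94 = 72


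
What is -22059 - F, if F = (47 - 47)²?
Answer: -22059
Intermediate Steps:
F = 0 (F = 0² = 0)
-22059 - F = -22059 - 1*0 = -22059 + 0 = -22059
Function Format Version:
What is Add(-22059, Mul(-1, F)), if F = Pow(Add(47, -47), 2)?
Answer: -22059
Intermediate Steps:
F = 0 (F = Pow(0, 2) = 0)
Add(-22059, Mul(-1, F)) = Add(-22059, Mul(-1, 0)) = Add(-22059, 0) = -22059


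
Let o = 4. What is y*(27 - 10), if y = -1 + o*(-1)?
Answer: -85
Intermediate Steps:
y = -5 (y = -1 + 4*(-1) = -1 - 4 = -5)
y*(27 - 10) = -5*(27 - 10) = -5*17 = -85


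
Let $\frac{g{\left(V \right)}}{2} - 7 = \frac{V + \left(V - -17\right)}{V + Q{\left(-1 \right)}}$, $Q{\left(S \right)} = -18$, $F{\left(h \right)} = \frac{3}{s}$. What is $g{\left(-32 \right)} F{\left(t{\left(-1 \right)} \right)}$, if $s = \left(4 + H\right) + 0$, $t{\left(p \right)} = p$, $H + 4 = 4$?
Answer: $\frac{1191}{100} \approx 11.91$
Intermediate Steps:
$H = 0$ ($H = -4 + 4 = 0$)
$s = 4$ ($s = \left(4 + 0\right) + 0 = 4 + 0 = 4$)
$F{\left(h \right)} = \frac{3}{4}$
$g{\left(V \right)} = 14 + \frac{2 \left(17 + 2 V\right)}{-18 + V}$ ($g{\left(V \right)} = 14 + 2 \frac{V + \left(V - -17\right)}{V - 18} = 14 + 2 \frac{V + \left(V + 17\right)}{-18 + V} = 14 + 2 \frac{V + \left(17 + V\right)}{-18 + V} = 14 + 2 \frac{17 + 2 V}{-18 + V} = 14 + \frac{2 \left(17 + 2 V\right)}{-18 + V}$)
$g{\left(-32 \right)} F{\left(t{\left(-1 \right)} \right)} = \frac{2 \left(-109 + 9 \left(-32\right)\right)}{-18 - 32} \cdot \frac{3}{4} = \frac{2 \left(-109 - 288\right)}{-50} \cdot \frac{3}{4} = 2 \left(- \frac{1}{50}\right) \left(-397\right) \frac{3}{4} = \frac{397}{25} \cdot \frac{3}{4} = \frac{1191}{100}$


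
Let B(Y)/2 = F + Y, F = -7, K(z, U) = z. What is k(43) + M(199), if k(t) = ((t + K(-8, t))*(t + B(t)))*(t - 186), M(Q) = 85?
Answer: -575490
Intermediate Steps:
B(Y) = -14 + 2*Y (B(Y) = 2*(-7 + Y) = -14 + 2*Y)
k(t) = (-186 + t)*(-14 + 3*t)*(-8 + t) (k(t) = ((t - 8)*(t + (-14 + 2*t)))*(t - 186) = ((-8 + t)*(-14 + 3*t))*(-186 + t) = ((-14 + 3*t)*(-8 + t))*(-186 + t) = (-186 + t)*(-14 + 3*t)*(-8 + t))
k(43) + M(199) = (-20832 - 596*43**2 + 3*43**3 + 7180*43) + 85 = (-20832 - 596*1849 + 3*79507 + 308740) + 85 = (-20832 - 1102004 + 238521 + 308740) + 85 = -575575 + 85 = -575490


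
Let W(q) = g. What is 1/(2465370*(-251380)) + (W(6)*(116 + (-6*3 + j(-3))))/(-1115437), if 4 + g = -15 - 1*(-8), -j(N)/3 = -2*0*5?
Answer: 668084796911363/691286180757532200 ≈ 0.00096644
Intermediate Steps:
j(N) = 0 (j(N) = -3*(-2*0)*5 = -0*5 = -3*0 = 0)
g = -11 (g = -4 + (-15 - 1*(-8)) = -4 + (-15 + 8) = -4 - 7 = -11)
W(q) = -11
1/(2465370*(-251380)) + (W(6)*(116 + (-6*3 + j(-3))))/(-1115437) = 1/(2465370*(-251380)) - 11*(116 + (-6*3 + 0))/(-1115437) = (1/2465370)*(-1/251380) - 11*(116 + (-18 + 0))*(-1/1115437) = -1/619744710600 - 11*(116 - 18)*(-1/1115437) = -1/619744710600 - 11*98*(-1/1115437) = -1/619744710600 - 1078*(-1/1115437) = -1/619744710600 + 1078/1115437 = 668084796911363/691286180757532200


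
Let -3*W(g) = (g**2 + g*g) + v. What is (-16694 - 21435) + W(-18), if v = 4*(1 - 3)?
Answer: -115027/3 ≈ -38342.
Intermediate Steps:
v = -8 (v = 4*(-2) = -8)
W(g) = 8/3 - 2*g**2/3 (W(g) = -((g**2 + g*g) - 8)/3 = -((g**2 + g**2) - 8)/3 = -(2*g**2 - 8)/3 = -(-8 + 2*g**2)/3 = 8/3 - 2*g**2/3)
(-16694 - 21435) + W(-18) = (-16694 - 21435) + (8/3 - 2/3*(-18)**2) = -38129 + (8/3 - 2/3*324) = -38129 + (8/3 - 216) = -38129 - 640/3 = -115027/3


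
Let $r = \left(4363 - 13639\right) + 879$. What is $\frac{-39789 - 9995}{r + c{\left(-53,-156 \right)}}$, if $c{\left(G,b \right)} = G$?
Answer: $\frac{24892}{4225} \approx 5.8916$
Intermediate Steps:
$r = -8397$ ($r = -9276 + 879 = -8397$)
$\frac{-39789 - 9995}{r + c{\left(-53,-156 \right)}} = \frac{-39789 - 9995}{-8397 - 53} = - \frac{49784}{-8450} = \left(-49784\right) \left(- \frac{1}{8450}\right) = \frac{24892}{4225}$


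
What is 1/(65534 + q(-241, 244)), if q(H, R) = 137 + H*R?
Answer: 1/6867 ≈ 0.00014562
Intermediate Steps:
1/(65534 + q(-241, 244)) = 1/(65534 + (137 - 241*244)) = 1/(65534 + (137 - 58804)) = 1/(65534 - 58667) = 1/6867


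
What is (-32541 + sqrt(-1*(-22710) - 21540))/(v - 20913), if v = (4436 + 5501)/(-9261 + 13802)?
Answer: 7777299/4997684 - 717*sqrt(130)/4997684 ≈ 1.5545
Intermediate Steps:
v = 523/239 (v = 9937/4541 = 9937*(1/4541) = 523/239 ≈ 2.1883)
(-32541 + sqrt(-1*(-22710) - 21540))/(v - 20913) = (-32541 + sqrt(-1*(-22710) - 21540))/(523/239 - 20913) = (-32541 + sqrt(22710 - 21540))/(-4997684/239) = (-32541 + sqrt(1170))*(-239/4997684) = (-32541 + 3*sqrt(130))*(-239/4997684) = 7777299/4997684 - 717*sqrt(130)/4997684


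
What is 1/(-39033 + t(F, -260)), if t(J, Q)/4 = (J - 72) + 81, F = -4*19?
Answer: -1/39301 ≈ -2.5445e-5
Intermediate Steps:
F = -76
t(J, Q) = 36 + 4*J (t(J, Q) = 4*((J - 72) + 81) = 4*((-72 + J) + 81) = 4*(9 + J) = 36 + 4*J)
1/(-39033 + t(F, -260)) = 1/(-39033 + (36 + 4*(-76))) = 1/(-39033 + (36 - 304)) = 1/(-39033 - 268) = 1/(-39301) = -1/39301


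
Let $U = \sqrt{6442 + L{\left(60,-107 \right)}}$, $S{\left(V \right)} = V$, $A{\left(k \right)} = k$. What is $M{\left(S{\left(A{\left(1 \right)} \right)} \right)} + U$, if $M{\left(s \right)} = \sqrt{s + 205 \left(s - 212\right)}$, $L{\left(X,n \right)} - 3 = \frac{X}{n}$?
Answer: $\frac{\sqrt{73782385}}{107} + 9 i \sqrt{534} \approx 80.277 + 207.98 i$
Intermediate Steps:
$L{\left(X,n \right)} = 3 + \frac{X}{n}$
$U = \frac{\sqrt{73782385}}{107}$ ($U = \sqrt{6442 + \left(3 + \frac{60}{-107}\right)} = \sqrt{6442 + \left(3 + 60 \left(- \frac{1}{107}\right)\right)} = \sqrt{6442 + \left(3 - \frac{60}{107}\right)} = \sqrt{6442 + \frac{261}{107}} = \sqrt{\frac{689555}{107}} = \frac{\sqrt{73782385}}{107} \approx 80.277$)
$M{\left(s \right)} = \sqrt{-43460 + 206 s}$ ($M{\left(s \right)} = \sqrt{s + 205 \left(-212 + s\right)} = \sqrt{s + \left(-43460 + 205 s\right)} = \sqrt{-43460 + 206 s}$)
$M{\left(S{\left(A{\left(1 \right)} \right)} \right)} + U = \sqrt{-43460 + 206 \cdot 1} + \frac{\sqrt{73782385}}{107} = \sqrt{-43460 + 206} + \frac{\sqrt{73782385}}{107} = \sqrt{-43254} + \frac{\sqrt{73782385}}{107} = 9 i \sqrt{534} + \frac{\sqrt{73782385}}{107} = \frac{\sqrt{73782385}}{107} + 9 i \sqrt{534}$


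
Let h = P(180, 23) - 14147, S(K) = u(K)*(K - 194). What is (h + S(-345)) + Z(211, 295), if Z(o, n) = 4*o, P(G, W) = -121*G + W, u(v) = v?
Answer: 150895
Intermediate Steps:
P(G, W) = W - 121*G
S(K) = K*(-194 + K) (S(K) = K*(K - 194) = K*(-194 + K))
h = -35904 (h = (23 - 121*180) - 14147 = (23 - 21780) - 14147 = -21757 - 14147 = -35904)
(h + S(-345)) + Z(211, 295) = (-35904 - 345*(-194 - 345)) + 4*211 = (-35904 - 345*(-539)) + 844 = (-35904 + 185955) + 844 = 150051 + 844 = 150895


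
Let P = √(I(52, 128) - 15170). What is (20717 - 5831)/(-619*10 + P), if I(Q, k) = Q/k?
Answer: -2948618880/1226600627 - 59544*I*√970854/1226600627 ≈ -2.4039 - 0.047831*I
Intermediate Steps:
P = I*√970854/8 (P = √(52/128 - 15170) = √(52*(1/128) - 15170) = √(13/32 - 15170) = √(-485427/32) = I*√970854/8 ≈ 123.16*I)
(20717 - 5831)/(-619*10 + P) = (20717 - 5831)/(-619*10 + I*√970854/8) = 14886/(-6190 + I*√970854/8)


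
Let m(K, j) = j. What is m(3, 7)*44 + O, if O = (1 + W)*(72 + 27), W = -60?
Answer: -5533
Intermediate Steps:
O = -5841 (O = (1 - 60)*(72 + 27) = -59*99 = -5841)
m(3, 7)*44 + O = 7*44 - 5841 = 308 - 5841 = -5533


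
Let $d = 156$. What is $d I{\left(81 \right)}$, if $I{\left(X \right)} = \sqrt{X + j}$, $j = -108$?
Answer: $468 i \sqrt{3} \approx 810.6 i$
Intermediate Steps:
$I{\left(X \right)} = \sqrt{-108 + X}$ ($I{\left(X \right)} = \sqrt{X - 108} = \sqrt{-108 + X}$)
$d I{\left(81 \right)} = 156 \sqrt{-108 + 81} = 156 \sqrt{-27} = 156 \cdot 3 i \sqrt{3} = 468 i \sqrt{3}$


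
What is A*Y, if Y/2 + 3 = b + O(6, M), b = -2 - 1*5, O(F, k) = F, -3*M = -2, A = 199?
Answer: -1592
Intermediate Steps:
M = ⅔ (M = -⅓*(-2) = ⅔ ≈ 0.66667)
b = -7 (b = -2 - 5 = -7)
Y = -8 (Y = -6 + 2*(-7 + 6) = -6 + 2*(-1) = -6 - 2 = -8)
A*Y = 199*(-8) = -1592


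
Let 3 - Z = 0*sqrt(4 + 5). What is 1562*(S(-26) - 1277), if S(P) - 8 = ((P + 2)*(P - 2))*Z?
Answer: 1166814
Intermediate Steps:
Z = 3 (Z = 3 - 0*sqrt(4 + 5) = 3 - 0*sqrt(9) = 3 - 0*3 = 3 - 1*0 = 3 + 0 = 3)
S(P) = 8 + 3*(-2 + P)*(2 + P) (S(P) = 8 + ((P + 2)*(P - 2))*3 = 8 + ((2 + P)*(-2 + P))*3 = 8 + ((-2 + P)*(2 + P))*3 = 8 + 3*(-2 + P)*(2 + P))
1562*(S(-26) - 1277) = 1562*((-4 + 3*(-26)**2) - 1277) = 1562*((-4 + 3*676) - 1277) = 1562*((-4 + 2028) - 1277) = 1562*(2024 - 1277) = 1562*747 = 1166814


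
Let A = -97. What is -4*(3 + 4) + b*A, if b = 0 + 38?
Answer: -3714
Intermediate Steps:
b = 38
-4*(3 + 4) + b*A = -4*(3 + 4) + 38*(-97) = -4*7 - 3686 = -28 - 3686 = -3714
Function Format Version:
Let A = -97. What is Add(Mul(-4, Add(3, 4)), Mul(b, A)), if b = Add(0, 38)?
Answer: -3714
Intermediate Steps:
b = 38
Add(Mul(-4, Add(3, 4)), Mul(b, A)) = Add(Mul(-4, Add(3, 4)), Mul(38, -97)) = Add(Mul(-4, 7), -3686) = Add(-28, -3686) = -3714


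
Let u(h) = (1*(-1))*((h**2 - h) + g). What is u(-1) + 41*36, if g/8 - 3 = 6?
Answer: 1402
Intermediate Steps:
g = 72 (g = 24 + 8*6 = 24 + 48 = 72)
u(h) = -72 + h - h**2 (u(h) = (1*(-1))*((h**2 - h) + 72) = -(72 + h**2 - h) = -72 + h - h**2)
u(-1) + 41*36 = (-72 - 1 - 1*(-1)**2) + 41*36 = (-72 - 1 - 1*1) + 1476 = (-72 - 1 - 1) + 1476 = -74 + 1476 = 1402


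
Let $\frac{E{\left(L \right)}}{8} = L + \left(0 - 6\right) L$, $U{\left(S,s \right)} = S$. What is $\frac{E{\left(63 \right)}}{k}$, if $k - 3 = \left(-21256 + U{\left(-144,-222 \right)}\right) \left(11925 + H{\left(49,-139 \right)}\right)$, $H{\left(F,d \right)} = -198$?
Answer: $\frac{840}{83652599} \approx 1.0042 \cdot 10^{-5}$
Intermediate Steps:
$E{\left(L \right)} = - 40 L$ ($E{\left(L \right)} = 8 \left(L + \left(0 - 6\right) L\right) = 8 \left(L - 6 L\right) = 8 \left(- 5 L\right) = - 40 L$)
$k = -250957797$ ($k = 3 + \left(-21256 - 144\right) \left(11925 - 198\right) = 3 - 250957800 = -250957797$)
$\frac{E{\left(63 \right)}}{k} = \frac{\left(-40\right) 63}{-250957797} = \left(-2520\right) \left(- \frac{1}{250957797}\right) = \frac{840}{83652599}$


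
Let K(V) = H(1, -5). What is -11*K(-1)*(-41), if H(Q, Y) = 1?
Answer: 451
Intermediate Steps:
K(V) = 1
-11*K(-1)*(-41) = -11*1*(-41) = -11*(-41) = -1*(-451) = 451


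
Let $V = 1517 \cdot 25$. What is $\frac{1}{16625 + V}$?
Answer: $\frac{1}{54550} \approx 1.8332 \cdot 10^{-5}$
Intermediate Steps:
$V = 37925$
$\frac{1}{16625 + V} = \frac{1}{16625 + 37925} = \frac{1}{54550}$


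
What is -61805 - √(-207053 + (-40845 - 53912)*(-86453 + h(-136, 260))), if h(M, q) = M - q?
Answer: -61805 - 2*√2057335910 ≈ -1.5252e+5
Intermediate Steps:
-61805 - √(-207053 + (-40845 - 53912)*(-86453 + h(-136, 260))) = -61805 - √(-207053 + (-40845 - 53912)*(-86453 + (-136 - 1*260))) = -61805 - √(-207053 - 94757*(-86453 + (-136 - 260))) = -61805 - √(-207053 - 94757*(-86453 - 396)) = -61805 - √(-207053 - 94757*(-86849)) = -61805 - √(-207053 + 8229550693) = -61805 - √8229343640 = -61805 - 2*√2057335910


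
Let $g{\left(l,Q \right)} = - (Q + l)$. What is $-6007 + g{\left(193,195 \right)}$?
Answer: $-6395$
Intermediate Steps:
$g{\left(l,Q \right)} = - Q - l$
$-6007 + g{\left(193,195 \right)} = -6007 - 388 = -6395$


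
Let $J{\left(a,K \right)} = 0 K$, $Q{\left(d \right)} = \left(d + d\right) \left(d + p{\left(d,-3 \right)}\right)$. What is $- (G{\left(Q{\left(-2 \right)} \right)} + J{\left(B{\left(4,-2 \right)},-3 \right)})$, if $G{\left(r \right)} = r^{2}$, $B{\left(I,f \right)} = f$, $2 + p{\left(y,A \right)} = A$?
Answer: $-784$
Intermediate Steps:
$p{\left(y,A \right)} = -2 + A$
$Q{\left(d \right)} = 2 d \left(-5 + d\right)$ ($Q{\left(d \right)} = \left(d + d\right) \left(d - 5\right) = 2 d \left(d - 5\right) = 2 d \left(-5 + d\right)$)
$J{\left(a,K \right)} = 0$
$- (G{\left(Q{\left(-2 \right)} \right)} + J{\left(B{\left(4,-2 \right)},-3 \right)}) = - (\left(2 \left(-2\right) \left(-5 - 2\right)\right)^{2} + 0) = - (\left(2 \left(-2\right) \left(-7\right)\right)^{2} + 0) = - (28^{2} + 0) = - (784 + 0) = \left(-1\right) 784 = -784$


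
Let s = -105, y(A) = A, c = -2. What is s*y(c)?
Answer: 210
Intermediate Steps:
s*y(c) = -105*(-2) = 210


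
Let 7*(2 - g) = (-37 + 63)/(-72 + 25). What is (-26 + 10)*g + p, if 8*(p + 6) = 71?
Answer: -79985/2632 ≈ -30.389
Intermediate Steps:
p = 23/8 (p = -6 + (1/8)*71 = -6 + 71/8 = 23/8 ≈ 2.8750)
g = 684/329 (g = 2 - (-37 + 63)/(7*(-72 + 25)) = 2 - 26/(7*(-47)) = 2 - 26*(-1)/(7*47) = 2 - 1/7*(-26/47) = 2 + 26/329 = 684/329 ≈ 2.0790)
(-26 + 10)*g + p = (-26 + 10)*(684/329) + 23/8 = -16*684/329 + 23/8 = -10944/329 + 23/8 = -79985/2632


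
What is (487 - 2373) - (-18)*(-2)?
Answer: -1922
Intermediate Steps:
(487 - 2373) - (-18)*(-2) = -1886 - 1*36 = -1886 - 36 = -1922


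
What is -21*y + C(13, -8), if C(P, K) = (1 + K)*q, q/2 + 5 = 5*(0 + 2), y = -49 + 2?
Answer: 917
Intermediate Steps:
y = -47
q = 10 (q = -10 + 2*(5*(0 + 2)) = -10 + 2*(5*2) = -10 + 2*10 = -10 + 20 = 10)
C(P, K) = 10 + 10*K (C(P, K) = (1 + K)*10 = 10 + 10*K)
-21*y + C(13, -8) = -21*(-47) + (10 + 10*(-8)) = 987 + (10 - 80) = 987 - 70 = 917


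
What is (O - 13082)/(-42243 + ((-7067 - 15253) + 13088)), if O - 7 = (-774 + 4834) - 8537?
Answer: 17552/51475 ≈ 0.34098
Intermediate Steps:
O = -4470 (O = 7 + ((-774 + 4834) - 8537) = 7 + (4060 - 8537) = 7 - 4477 = -4470)
(O - 13082)/(-42243 + ((-7067 - 15253) + 13088)) = (-4470 - 13082)/(-42243 + ((-7067 - 15253) + 13088)) = -17552/(-42243 + (-22320 + 13088)) = -17552/(-42243 - 9232) = -17552/(-51475) = -17552*(-1/51475) = 17552/51475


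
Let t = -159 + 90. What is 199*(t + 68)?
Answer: -199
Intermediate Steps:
t = -69
199*(t + 68) = 199*(-69 + 68) = 199*(-1) = -199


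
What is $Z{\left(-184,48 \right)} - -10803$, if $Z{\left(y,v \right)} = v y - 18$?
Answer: $1953$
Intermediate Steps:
$Z{\left(y,v \right)} = -18 + v y$
$Z{\left(-184,48 \right)} - -10803 = \left(-18 + 48 \left(-184\right)\right) - -10803 = \left(-18 - 8832\right) + 10803 = -8850 + 10803 = 1953$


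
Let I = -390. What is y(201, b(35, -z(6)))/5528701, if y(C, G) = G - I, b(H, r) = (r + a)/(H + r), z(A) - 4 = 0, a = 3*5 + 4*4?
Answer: 12117/171389731 ≈ 7.0699e-5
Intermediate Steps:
a = 31 (a = 15 + 16 = 31)
z(A) = 4 (z(A) = 4 + 0 = 4)
b(H, r) = (31 + r)/(H + r) (b(H, r) = (r + 31)/(H + r) = (31 + r)/(H + r))
y(C, G) = 390 + G (y(C, G) = G - 1*(-390) = G + 390 = 390 + G)
y(201, b(35, -z(6)))/5528701 = (390 + (31 - 1*4)/(35 - 1*4))/5528701 = (390 + (31 - 4)/(35 - 4))*(1/5528701) = (390 + 27/31)*(1/5528701) = (12117/31)*(1/5528701) = 12117/171389731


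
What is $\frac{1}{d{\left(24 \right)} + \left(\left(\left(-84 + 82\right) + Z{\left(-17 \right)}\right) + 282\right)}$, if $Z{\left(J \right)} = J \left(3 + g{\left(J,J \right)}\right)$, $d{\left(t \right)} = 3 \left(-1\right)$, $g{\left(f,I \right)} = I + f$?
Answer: $\frac{1}{804} \approx 0.0012438$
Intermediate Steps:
$d{\left(t \right)} = -3$
$Z{\left(J \right)} = J \left(3 + 2 J\right)$ ($Z{\left(J \right)} = J \left(3 + \left(J + J\right)\right) = J \left(3 + 2 J\right)$)
$\frac{1}{d{\left(24 \right)} + \left(\left(\left(-84 + 82\right) + Z{\left(-17 \right)}\right) + 282\right)} = \frac{1}{-3 - \left(-280 + 17 \left(3 + 2 \left(-17\right)\right)\right)} = \frac{1}{-3 - \left(-280 + 17 \left(3 - 34\right)\right)} = \frac{1}{-3 + \left(\left(-2 - -527\right) + 282\right)} = \frac{1}{-3 + \left(\left(-2 + 527\right) + 282\right)} = \frac{1}{-3 + \left(525 + 282\right)} = \frac{1}{-3 + 807} = \frac{1}{804}$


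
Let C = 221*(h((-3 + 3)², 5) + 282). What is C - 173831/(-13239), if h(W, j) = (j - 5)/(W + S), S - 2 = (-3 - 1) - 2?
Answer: 825254789/13239 ≈ 62335.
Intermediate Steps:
S = -4 (S = 2 + ((-3 - 1) - 2) = 2 + (-4 - 2) = 2 - 6 = -4)
h(W, j) = (-5 + j)/(-4 + W) (h(W, j) = (j - 5)/(W - 4) = (-5 + j)/(-4 + W))
C = 62322 (C = 221*((-5 + 5)/(-4 + (-3 + 3)²) + 282) = 221*(0/(-4 + 0²) + 282) = 221*(0/(-4 + 0) + 282) = 221*(0/(-4) + 282) = 221*(-¼*0 + 282) = 221*(0 + 282) = 221*282 = 62322)
C - 173831/(-13239) = 62322 - 173831/(-13239) = 62322 - 173831*(-1/13239) = 62322 + 173831/13239 = 825254789/13239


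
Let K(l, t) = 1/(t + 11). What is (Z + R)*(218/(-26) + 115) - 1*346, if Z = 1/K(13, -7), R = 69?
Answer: 96680/13 ≈ 7436.9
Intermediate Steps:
K(l, t) = 1/(11 + t)
Z = 4 (Z = 1/(1/(11 - 7)) = 1/(1/4) = 4)
(Z + R)*(218/(-26) + 115) - 1*346 = (4 + 69)*(218/(-26) + 115) - 1*346 = 73*(218*(-1/26) + 115) - 346 = 73*(-109/13 + 115) - 346 = 73*(1386/13) - 346 = 101178/13 - 346 = 96680/13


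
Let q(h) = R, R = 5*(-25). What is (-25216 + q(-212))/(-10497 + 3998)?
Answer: 25341/6499 ≈ 3.8992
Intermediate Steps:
R = -125
q(h) = -125
(-25216 + q(-212))/(-10497 + 3998) = (-25216 - 125)/(-10497 + 3998) = -25341/(-6499) = -25341*(-1/6499) = 25341/6499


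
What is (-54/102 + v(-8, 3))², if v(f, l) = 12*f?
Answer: 2692881/289 ≈ 9317.9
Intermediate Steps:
(-54/102 + v(-8, 3))² = (-54/102 + 12*(-8))² = (-54*1/102 - 96)² = (-9/17 - 96)² = (-1641/17)² = 2692881/289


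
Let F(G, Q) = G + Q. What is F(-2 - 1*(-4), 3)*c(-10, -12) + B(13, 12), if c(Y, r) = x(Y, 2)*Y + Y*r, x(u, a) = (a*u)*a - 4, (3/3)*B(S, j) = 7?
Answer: 2807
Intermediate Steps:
B(S, j) = 7
x(u, a) = -4 + u*a² (x(u, a) = u*a² - 4 = -4 + u*a²)
c(Y, r) = Y*r + Y*(-4 + 4*Y) (c(Y, r) = (-4 + Y*2²)*Y + Y*r = (-4 + Y*4)*Y + Y*r = (-4 + 4*Y)*Y + Y*r = Y*(-4 + 4*Y) + Y*r = Y*r + Y*(-4 + 4*Y))
F(-2 - 1*(-4), 3)*c(-10, -12) + B(13, 12) = ((-2 - 1*(-4)) + 3)*(-10*(-4 - 12 + 4*(-10))) + 7 = ((-2 + 4) + 3)*(-10*(-4 - 12 - 40)) + 7 = (2 + 3)*(-10*(-56)) + 7 = 5*560 + 7 = 2800 + 7 = 2807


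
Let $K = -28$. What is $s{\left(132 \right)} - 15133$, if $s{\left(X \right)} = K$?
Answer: $-15161$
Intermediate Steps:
$s{\left(X \right)} = -28$
$s{\left(132 \right)} - 15133 = -28 - 15133 = -15161$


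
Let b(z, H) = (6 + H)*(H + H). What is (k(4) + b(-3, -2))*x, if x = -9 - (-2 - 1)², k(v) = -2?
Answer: 324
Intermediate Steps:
b(z, H) = 2*H*(6 + H) (b(z, H) = (6 + H)*(2*H) = 2*H*(6 + H))
x = -18 (x = -9 - 1*(-3)² = -9 - 1*9 = -9 - 9 = -18)
(k(4) + b(-3, -2))*x = (-2 + 2*(-2)*(6 - 2))*(-18) = (-2 + 2*(-2)*4)*(-18) = (-2 - 16)*(-18) = -18*(-18) = 324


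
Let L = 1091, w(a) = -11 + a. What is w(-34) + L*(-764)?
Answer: -833569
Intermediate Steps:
w(-34) + L*(-764) = (-11 - 34) + 1091*(-764) = -45 - 833524 = -833569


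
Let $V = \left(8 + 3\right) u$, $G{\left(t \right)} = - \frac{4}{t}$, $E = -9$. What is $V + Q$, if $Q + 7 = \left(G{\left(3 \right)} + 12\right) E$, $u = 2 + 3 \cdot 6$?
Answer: $117$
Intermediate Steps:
$u = 20$ ($u = 2 + 18 = 20$)
$V = 220$ ($V = \left(8 + 3\right) 20 = 11 \cdot 20 = 220$)
$Q = -103$ ($Q = -7 + \left(- \frac{4}{3} + 12\right) \left(-9\right) = -7 + \frac{32}{3} \left(-9\right) = -7 - 96 = -103$)
$V + Q = 220 - 103 = 117$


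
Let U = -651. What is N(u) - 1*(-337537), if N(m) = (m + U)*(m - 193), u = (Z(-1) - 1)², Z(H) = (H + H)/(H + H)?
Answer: 463180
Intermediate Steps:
Z(H) = 1 (Z(H) = (2*H)/((2*H)) = (2*H)*(1/(2*H)) = 1)
u = 0 (u = (1 - 1)² = 0² = 0)
N(m) = (-651 + m)*(-193 + m) (N(m) = (m - 651)*(m - 193) = (-651 + m)*(-193 + m))
N(u) - 1*(-337537) = (125643 + 0² - 844*0) - 1*(-337537) = (125643 + 0 + 0) + 337537 = 125643 + 337537 = 463180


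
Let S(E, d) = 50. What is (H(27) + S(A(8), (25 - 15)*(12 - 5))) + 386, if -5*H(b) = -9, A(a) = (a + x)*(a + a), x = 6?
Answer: 2189/5 ≈ 437.80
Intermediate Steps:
A(a) = 2*a*(6 + a) (A(a) = (a + 6)*(a + a) = (6 + a)*(2*a) = 2*a*(6 + a))
H(b) = 9/5 (H(b) = -⅕*(-9) = 9/5)
(H(27) + S(A(8), (25 - 15)*(12 - 5))) + 386 = (9/5 + 50) + 386 = 259/5 + 386 = 2189/5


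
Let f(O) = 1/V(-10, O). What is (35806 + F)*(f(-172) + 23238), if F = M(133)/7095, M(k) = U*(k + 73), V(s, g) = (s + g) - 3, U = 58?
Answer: 1092192039492022/1312575 ≈ 8.3210e+8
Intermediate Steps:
V(s, g) = -3 + g + s (V(s, g) = (g + s) - 3 = -3 + g + s)
M(k) = 4234 + 58*k (M(k) = 58*(k + 73) = 58*(73 + k) = 4234 + 58*k)
F = 11948/7095 (F = (4234 + 58*133)/7095 = (4234 + 7714)*(1/7095) = 11948*(1/7095) = 11948/7095 ≈ 1.6840)
f(O) = 1/(-13 + O) (f(O) = 1/(-3 + O - 10) = 1/(-13 + O))
(35806 + F)*(f(-172) + 23238) = (35806 + 11948/7095)*(1/(-13 - 172) + 23238) = 254055518*(1/(-185) + 23238)/7095 = 254055518*(-1/185 + 23238)/7095 = (254055518/7095)*(4299029/185) = 1092192039492022/1312575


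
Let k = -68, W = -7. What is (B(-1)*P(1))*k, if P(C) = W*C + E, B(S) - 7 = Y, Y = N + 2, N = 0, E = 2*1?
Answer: 3060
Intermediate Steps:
E = 2
Y = 2 (Y = 0 + 2 = 2)
B(S) = 9 (B(S) = 7 + 2 = 9)
P(C) = 2 - 7*C (P(C) = -7*C + 2 = 2 - 7*C)
(B(-1)*P(1))*k = (9*(2 - 7*1))*(-68) = (9*(2 - 7))*(-68) = (9*(-5))*(-68) = -45*(-68) = 3060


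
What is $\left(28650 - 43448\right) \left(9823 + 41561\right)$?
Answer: $-760380432$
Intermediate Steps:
$\left(28650 - 43448\right) \left(9823 + 41561\right) = \left(-14798\right) 51384 = -760380432$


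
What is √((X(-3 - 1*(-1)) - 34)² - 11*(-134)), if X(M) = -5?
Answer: √2995 ≈ 54.727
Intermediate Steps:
√((X(-3 - 1*(-1)) - 34)² - 11*(-134)) = √((-5 - 34)² - 11*(-134)) = √((-39)² + 1474) = √(1521 + 1474) = √2995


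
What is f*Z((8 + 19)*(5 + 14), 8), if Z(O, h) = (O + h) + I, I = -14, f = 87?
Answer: 44109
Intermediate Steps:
Z(O, h) = -14 + O + h (Z(O, h) = (O + h) - 14 = -14 + O + h)
f*Z((8 + 19)*(5 + 14), 8) = 87*(-14 + (8 + 19)*(5 + 14) + 8) = 87*(-14 + 27*19 + 8) = 87*(-14 + 513 + 8) = 87*507 = 44109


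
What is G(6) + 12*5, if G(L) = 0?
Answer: 60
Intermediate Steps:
G(6) + 12*5 = 0 + 12*5 = 0 + 60 = 60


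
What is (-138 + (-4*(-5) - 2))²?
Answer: 14400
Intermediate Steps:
(-138 + (-4*(-5) - 2))² = (-138 + (20 - 2))² = (-138 + 18)² = (-120)² = 14400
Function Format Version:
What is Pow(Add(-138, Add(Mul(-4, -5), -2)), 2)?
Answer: 14400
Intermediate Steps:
Pow(Add(-138, Add(Mul(-4, -5), -2)), 2) = Pow(Add(-138, Add(20, -2)), 2) = Pow(Add(-138, 18), 2) = Pow(-120, 2) = 14400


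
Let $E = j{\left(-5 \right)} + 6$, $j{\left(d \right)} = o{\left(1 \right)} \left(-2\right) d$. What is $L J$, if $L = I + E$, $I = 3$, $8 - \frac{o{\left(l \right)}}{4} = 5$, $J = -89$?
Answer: $-11481$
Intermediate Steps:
$o{\left(l \right)} = 12$ ($o{\left(l \right)} = 32 - 20 = 12$)
$j{\left(d \right)} = - 24 d$ ($j{\left(d \right)} = 12 \left(-2\right) d = - 24 d$)
$E = 126$ ($E = \left(-24\right) \left(-5\right) + 6 = 120 + 6 = 126$)
$L = 129$ ($L = 3 + 126 = 129$)
$L J = 129 \left(-89\right) = -11481$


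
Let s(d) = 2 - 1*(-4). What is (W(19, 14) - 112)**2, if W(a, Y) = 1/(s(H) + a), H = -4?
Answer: 7834401/625 ≈ 12535.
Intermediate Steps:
s(d) = 6 (s(d) = 2 + 4 = 6)
W(a, Y) = 1/(6 + a)
(W(19, 14) - 112)**2 = (1/(6 + 19) - 112)**2 = (1/25 - 112)**2 = (-2799/25)**2 = 7834401/625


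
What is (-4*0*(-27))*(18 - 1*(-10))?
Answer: 0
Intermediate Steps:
(-4*0*(-27))*(18 - 1*(-10)) = (0*(-27))*(18 + 10) = 0*28 = 0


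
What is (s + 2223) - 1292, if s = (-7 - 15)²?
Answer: 1415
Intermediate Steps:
s = 484 (s = (-22)² = 484)
(s + 2223) - 1292 = (484 + 2223) - 1292 = 2707 - 1292 = 1415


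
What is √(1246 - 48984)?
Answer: I*√47738 ≈ 218.49*I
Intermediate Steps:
√(1246 - 48984) = √(-47738) = I*√47738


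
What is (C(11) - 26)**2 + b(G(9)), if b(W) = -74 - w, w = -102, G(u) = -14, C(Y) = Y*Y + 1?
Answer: 9244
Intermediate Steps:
C(Y) = 1 + Y**2 (C(Y) = Y**2 + 1 = 1 + Y**2)
b(W) = 28 (b(W) = -74 - 1*(-102) = -74 + 102 = 28)
(C(11) - 26)**2 + b(G(9)) = ((1 + 11**2) - 26)**2 + 28 = ((1 + 121) - 26)**2 + 28 = (122 - 26)**2 + 28 = 96**2 + 28 = 9216 + 28 = 9244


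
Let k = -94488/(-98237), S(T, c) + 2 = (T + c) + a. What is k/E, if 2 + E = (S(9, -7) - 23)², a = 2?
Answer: 94488/43126043 ≈ 0.0021910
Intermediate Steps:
S(T, c) = T + c (S(T, c) = -2 + ((T + c) + 2) = -2 + (2 + T + c) = T + c)
k = 94488/98237 (k = -94488*(-1/98237) = 94488/98237 ≈ 0.96184)
E = 439 (E = -2 + ((9 - 7) - 23)² = -2 + (2 - 23)² = -2 + (-21)² = -2 + 441 = 439)
k/E = (94488/98237)/439 = (94488/98237)*(1/439) = 94488/43126043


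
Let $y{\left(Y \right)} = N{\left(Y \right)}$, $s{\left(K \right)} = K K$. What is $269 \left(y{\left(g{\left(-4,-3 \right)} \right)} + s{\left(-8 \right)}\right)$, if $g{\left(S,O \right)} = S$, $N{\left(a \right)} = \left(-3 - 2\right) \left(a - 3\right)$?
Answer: $26631$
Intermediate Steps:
$N{\left(a \right)} = 15 - 5 a$ ($N{\left(a \right)} = - 5 \left(-3 + a\right) = 15 - 5 a$)
$s{\left(K \right)} = K^{2}$
$y{\left(Y \right)} = 15 - 5 Y$
$269 \left(y{\left(g{\left(-4,-3 \right)} \right)} + s{\left(-8 \right)}\right) = 269 \left(\left(15 - -20\right) + \left(-8\right)^{2}\right) = 269 \left(\left(15 + 20\right) + 64\right) = 269 \left(35 + 64\right) = 269 \cdot 99 = 26631$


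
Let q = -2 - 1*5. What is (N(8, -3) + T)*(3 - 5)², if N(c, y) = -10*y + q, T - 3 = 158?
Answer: 736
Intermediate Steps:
q = -7 (q = -2 - 5 = -7)
T = 161 (T = 3 + 158 = 161)
N(c, y) = -7 - 10*y (N(c, y) = -10*y - 7 = -7 - 10*y)
(N(8, -3) + T)*(3 - 5)² = ((-7 - 10*(-3)) + 161)*(3 - 5)² = ((-7 + 30) + 161)*(-2)² = (23 + 161)*4 = 184*4 = 736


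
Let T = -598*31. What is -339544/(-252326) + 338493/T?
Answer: -39558059023/2338809694 ≈ -16.914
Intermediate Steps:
T = -18538
-339544/(-252326) + 338493/T = -339544/(-252326) + 338493/(-18538) = -339544*(-1/252326) + 338493*(-1/18538) = 169772/126163 - 338493/18538 = -39558059023/2338809694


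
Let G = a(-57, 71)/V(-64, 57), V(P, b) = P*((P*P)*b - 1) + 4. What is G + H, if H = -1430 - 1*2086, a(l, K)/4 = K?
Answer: -13134141131/3735535 ≈ -3516.0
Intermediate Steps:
a(l, K) = 4*K
V(P, b) = 4 + P*(-1 + b*P²) (V(P, b) = P*(P²*b - 1) + 4 = P*(b*P² - 1) + 4 = P*(-1 + b*P²) + 4 = 4 + P*(-1 + b*P²))
H = -3516 (H = -1430 - 2086 = -3516)
G = -71/3735535 (G = (4*71)/(4 - 1*(-64) + 57*(-64)³) = 284/(4 + 64 + 57*(-262144)) = 284/(4 + 64 - 14942208) = 284/(-14942140) = 284*(-1/14942140) = -71/3735535 ≈ -1.9007e-5)
G + H = -71/3735535 - 3516 = -13134141131/3735535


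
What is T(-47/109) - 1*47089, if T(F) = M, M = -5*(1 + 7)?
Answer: -47129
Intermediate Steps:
M = -40 (M = -5*8 = -40)
T(F) = -40
T(-47/109) - 1*47089 = -40 - 1*47089 = -40 - 47089 = -47129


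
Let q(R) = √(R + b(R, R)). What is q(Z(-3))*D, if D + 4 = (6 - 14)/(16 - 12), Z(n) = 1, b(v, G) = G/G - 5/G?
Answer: -6*I*√3 ≈ -10.392*I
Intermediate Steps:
b(v, G) = 1 - 5/G
D = -6 (D = -4 + (6 - 14)/(16 - 12) = -4 - 8/4 = -4 - 8*¼ = -4 - 2 = -6)
q(R) = √(R + (-5 + R)/R)
q(Z(-3))*D = √(1 + 1 - 5/1)*(-6) = √(1 + 1 - 5*1)*(-6) = √(1 + 1 - 5)*(-6) = √(-3)*(-6) = (I*√3)*(-6) = -6*I*√3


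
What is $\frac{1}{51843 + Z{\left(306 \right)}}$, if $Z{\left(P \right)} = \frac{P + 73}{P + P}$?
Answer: $\frac{612}{31728295} \approx 1.9289 \cdot 10^{-5}$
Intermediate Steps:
$Z{\left(P \right)} = \frac{73 + P}{2 P}$
$\frac{1}{51843 + Z{\left(306 \right)}} = \frac{1}{51843 + \frac{73 + 306}{2 \cdot 306}} = \frac{1}{51843 + \frac{1}{2} \cdot \frac{1}{306} \cdot 379} = \frac{1}{51843 + \frac{379}{612}} = \frac{1}{\frac{31728295}{612}} = \frac{612}{31728295}$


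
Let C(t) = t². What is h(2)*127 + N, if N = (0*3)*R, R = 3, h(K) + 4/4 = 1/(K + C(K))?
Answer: -635/6 ≈ -105.83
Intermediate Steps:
h(K) = -1 + 1/(K + K²)
N = 0 (N = (0*3)*3 = 0*3 = 0)
h(2)*127 + N = ((1 - 1*2 - 1*2²)/(2*(1 + 2)))*127 + 0 = ((½)*(1 - 2 - 1*4)/3)*127 + 0 = ((½)*(⅓)*(1 - 2 - 4))*127 + 0 = ((½)*(⅓)*(-5))*127 + 0 = -⅚*127 + 0 = -635/6 + 0 = -635/6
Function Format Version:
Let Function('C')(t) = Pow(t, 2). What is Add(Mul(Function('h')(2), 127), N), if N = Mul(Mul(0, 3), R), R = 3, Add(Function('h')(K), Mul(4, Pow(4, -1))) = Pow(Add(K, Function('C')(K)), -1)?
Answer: Rational(-635, 6) ≈ -105.83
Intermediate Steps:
Function('h')(K) = Add(-1, Pow(Add(K, Pow(K, 2)), -1))
N = 0 (N = Mul(Mul(0, 3), 3) = Mul(0, 3) = 0)
Add(Mul(Function('h')(2), 127), N) = Add(Mul(Mul(Pow(2, -1), Pow(Add(1, 2), -1), Add(1, Mul(-1, 2), Mul(-1, Pow(2, 2)))), 127), 0) = Add(Mul(Mul(Rational(1, 2), Pow(3, -1), Add(1, -2, Mul(-1, 4))), 127), 0) = Add(Mul(Mul(Rational(1, 2), Rational(1, 3), Add(1, -2, -4)), 127), 0) = Add(Mul(Mul(Rational(1, 2), Rational(1, 3), -5), 127), 0) = Add(Mul(Rational(-5, 6), 127), 0) = Add(Rational(-635, 6), 0) = Rational(-635, 6)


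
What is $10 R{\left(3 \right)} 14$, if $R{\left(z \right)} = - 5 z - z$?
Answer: $-2520$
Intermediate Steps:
$R{\left(z \right)} = - 6 z$
$10 R{\left(3 \right)} 14 = 10 \left(\left(-6\right) 3\right) 14 = 10 \left(-18\right) 14 = \left(-180\right) 14 = -2520$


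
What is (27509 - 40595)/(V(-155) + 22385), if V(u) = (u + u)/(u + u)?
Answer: -2181/3731 ≈ -0.58456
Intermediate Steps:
V(u) = 1 (V(u) = (2*u)/((2*u)) = (2*u)*(1/(2*u)) = 1)
(27509 - 40595)/(V(-155) + 22385) = (27509 - 40595)/(1 + 22385) = -13086/22386 = -13086*1/22386 = -2181/3731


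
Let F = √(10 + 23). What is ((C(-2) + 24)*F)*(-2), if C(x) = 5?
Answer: -58*√33 ≈ -333.18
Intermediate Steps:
F = √33 ≈ 5.7446
((C(-2) + 24)*F)*(-2) = ((5 + 24)*√33)*(-2) = (29*√33)*(-2) = -58*√33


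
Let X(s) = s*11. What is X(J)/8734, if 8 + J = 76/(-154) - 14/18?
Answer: -6425/550242 ≈ -0.011677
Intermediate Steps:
J = -6425/693 (J = -8 + (76/(-154) - 14/18) = -8 + (76*(-1/154) - 14*1/18) = -8 + (-38/77 - 7/9) = -8 - 881/693 = -6425/693 ≈ -9.2713)
X(s) = 11*s
X(J)/8734 = (11*(-6425/693))/8734 = -6425/63*1/8734 = -6425/550242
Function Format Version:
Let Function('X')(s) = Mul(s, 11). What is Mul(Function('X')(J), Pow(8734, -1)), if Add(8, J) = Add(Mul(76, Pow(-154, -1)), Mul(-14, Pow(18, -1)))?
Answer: Rational(-6425, 550242) ≈ -0.011677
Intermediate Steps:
J = Rational(-6425, 693) (J = Add(-8, Add(Mul(76, Pow(-154, -1)), Mul(-14, Pow(18, -1)))) = Add(-8, Add(Mul(76, Rational(-1, 154)), Mul(-14, Rational(1, 18)))) = Add(-8, Add(Rational(-38, 77), Rational(-7, 9))) = Add(-8, Rational(-881, 693)) = Rational(-6425, 693) ≈ -9.2713)
Function('X')(s) = Mul(11, s)
Mul(Function('X')(J), Pow(8734, -1)) = Mul(Mul(11, Rational(-6425, 693)), Pow(8734, -1)) = Mul(Rational(-6425, 63), Rational(1, 8734)) = Rational(-6425, 550242)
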